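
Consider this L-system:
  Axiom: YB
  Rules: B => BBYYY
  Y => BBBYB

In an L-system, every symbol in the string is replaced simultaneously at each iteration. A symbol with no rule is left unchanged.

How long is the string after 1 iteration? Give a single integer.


Step 0: length = 2
Step 1: length = 10

Answer: 10


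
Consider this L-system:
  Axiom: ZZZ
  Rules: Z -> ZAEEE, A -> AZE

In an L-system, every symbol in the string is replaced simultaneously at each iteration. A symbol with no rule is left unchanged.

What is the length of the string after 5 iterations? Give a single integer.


Answer: 285

Derivation:
Step 0: length = 3
Step 1: length = 15
Step 2: length = 33
Step 3: length = 69
Step 4: length = 141
Step 5: length = 285


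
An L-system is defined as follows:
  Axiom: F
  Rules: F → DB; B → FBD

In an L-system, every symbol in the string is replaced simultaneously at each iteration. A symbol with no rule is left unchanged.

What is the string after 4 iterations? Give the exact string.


Answer: DDFBDDBFBDDD

Derivation:
Step 0: F
Step 1: DB
Step 2: DFBD
Step 3: DDBFBDD
Step 4: DDFBDDBFBDDD


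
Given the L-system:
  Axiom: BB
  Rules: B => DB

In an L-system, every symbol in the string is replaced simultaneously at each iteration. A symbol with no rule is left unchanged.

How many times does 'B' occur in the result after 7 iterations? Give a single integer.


Step 0: BB  (2 'B')
Step 1: DBDB  (2 'B')
Step 2: DDBDDB  (2 'B')
Step 3: DDDBDDDB  (2 'B')
Step 4: DDDDBDDDDB  (2 'B')
Step 5: DDDDDBDDDDDB  (2 'B')
Step 6: DDDDDDBDDDDDDB  (2 'B')
Step 7: DDDDDDDBDDDDDDDB  (2 'B')

Answer: 2


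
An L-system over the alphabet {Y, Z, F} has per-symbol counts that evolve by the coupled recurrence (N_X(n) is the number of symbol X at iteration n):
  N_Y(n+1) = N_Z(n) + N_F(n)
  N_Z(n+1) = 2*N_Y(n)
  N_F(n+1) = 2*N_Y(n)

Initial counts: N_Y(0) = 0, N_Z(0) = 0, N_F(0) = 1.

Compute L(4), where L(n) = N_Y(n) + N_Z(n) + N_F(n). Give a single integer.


Step 0: N_Y=0, N_Z=0, N_F=1, L=1
Step 1: N_Y=1, N_Z=0, N_F=0, L=1
Step 2: N_Y=0, N_Z=2, N_F=2, L=4
Step 3: N_Y=4, N_Z=0, N_F=0, L=4
Step 4: N_Y=0, N_Z=8, N_F=8, L=16

Answer: 16


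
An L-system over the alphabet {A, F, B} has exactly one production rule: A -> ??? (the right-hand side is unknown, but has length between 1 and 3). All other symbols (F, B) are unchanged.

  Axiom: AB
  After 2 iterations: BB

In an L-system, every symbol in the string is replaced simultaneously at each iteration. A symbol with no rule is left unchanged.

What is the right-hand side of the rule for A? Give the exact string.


Answer: B

Derivation:
Trying A -> B:
  Step 0: AB
  Step 1: BB
  Step 2: BB
Matches the given result.


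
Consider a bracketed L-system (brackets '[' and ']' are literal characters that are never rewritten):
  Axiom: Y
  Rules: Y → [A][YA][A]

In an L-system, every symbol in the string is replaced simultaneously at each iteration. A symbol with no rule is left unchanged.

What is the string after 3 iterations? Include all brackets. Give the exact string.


Step 0: Y
Step 1: [A][YA][A]
Step 2: [A][[A][YA][A]A][A]
Step 3: [A][[A][[A][YA][A]A][A]A][A]

Answer: [A][[A][[A][YA][A]A][A]A][A]


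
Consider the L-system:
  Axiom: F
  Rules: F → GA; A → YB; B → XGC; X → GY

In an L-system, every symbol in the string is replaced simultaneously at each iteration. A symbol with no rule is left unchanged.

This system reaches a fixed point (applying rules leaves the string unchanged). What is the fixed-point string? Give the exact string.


Step 0: F
Step 1: GA
Step 2: GYB
Step 3: GYXGC
Step 4: GYGYGC
Step 5: GYGYGC  (unchanged — fixed point at step 4)

Answer: GYGYGC


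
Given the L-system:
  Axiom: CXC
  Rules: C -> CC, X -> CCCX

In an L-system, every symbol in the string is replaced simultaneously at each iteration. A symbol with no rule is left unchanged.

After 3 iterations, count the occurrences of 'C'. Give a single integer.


Step 0: CXC  (2 'C')
Step 1: CCCCCXCC  (7 'C')
Step 2: CCCCCCCCCCCCCXCCCC  (17 'C')
Step 3: CCCCCCCCCCCCCCCCCCCCCCCCCCCCCXCCCCCCCC  (37 'C')

Answer: 37


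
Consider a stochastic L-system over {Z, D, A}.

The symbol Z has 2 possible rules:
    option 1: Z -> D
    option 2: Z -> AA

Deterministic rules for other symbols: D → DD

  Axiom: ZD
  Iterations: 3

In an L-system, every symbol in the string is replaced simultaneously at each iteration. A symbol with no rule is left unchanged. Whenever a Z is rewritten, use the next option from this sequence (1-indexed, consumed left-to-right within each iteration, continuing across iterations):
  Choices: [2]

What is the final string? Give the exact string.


Answer: AADDDDDDDD

Derivation:
Step 0: ZD
Step 1: AADD  (used choices [2])
Step 2: AADDDD  (used choices [])
Step 3: AADDDDDDDD  (used choices [])


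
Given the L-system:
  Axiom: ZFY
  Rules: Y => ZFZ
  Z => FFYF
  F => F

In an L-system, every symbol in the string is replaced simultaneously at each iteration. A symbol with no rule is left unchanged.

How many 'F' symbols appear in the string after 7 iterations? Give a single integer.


Step 0: ZFY  (1 'F')
Step 1: FFYFFZFZ  (5 'F')
Step 2: FFZFZFFFFYFFFFYF  (12 'F')
Step 3: FFFFYFFFFYFFFFFZFZFFFFZFZF  (20 'F')
Step 4: FFFFZFZFFFFZFZFFFFFFFYFFFFYFFFFFFFYFFFFYFF  (34 'F')
Step 5: FFFFFFYFFFFYFFFFFFFYFFFFYFFFFFFFFZFZFFFFZFZFFFFFFFZFZFFFFZFZFF  (50 'F')
Step 6: FFFFFFZFZFFFFZFZFFFFFFFZFZFFFFZFZFFFFFFFFFFYFFFFYFFFFFFFYFFFFYFFFFFFFFFFYFFFFYFFFFFFFYFFFFYFFF  (78 'F')
Step 7: FFFFFFFFYFFFFYFFFFFFFYFFFFYFFFFFFFFFFYFFFFYFFFFFFFYFFFFYFFFFFFFFFFFZFZFFFFZFZFFFFFFFZFZFFFFZFZFFFFFFFFFFZFZFFFFZFZFFFFFFFZFZFFFFZFZFFF  (110 'F')

Answer: 110


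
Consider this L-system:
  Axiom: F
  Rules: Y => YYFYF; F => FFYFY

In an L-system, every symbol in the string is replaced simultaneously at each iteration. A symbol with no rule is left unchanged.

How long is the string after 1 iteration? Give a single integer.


Step 0: length = 1
Step 1: length = 5

Answer: 5


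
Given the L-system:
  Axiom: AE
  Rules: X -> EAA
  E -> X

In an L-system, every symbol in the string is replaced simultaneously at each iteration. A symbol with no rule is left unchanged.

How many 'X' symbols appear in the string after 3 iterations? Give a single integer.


Answer: 1

Derivation:
Step 0: AE  (0 'X')
Step 1: AX  (1 'X')
Step 2: AEAA  (0 'X')
Step 3: AXAA  (1 'X')


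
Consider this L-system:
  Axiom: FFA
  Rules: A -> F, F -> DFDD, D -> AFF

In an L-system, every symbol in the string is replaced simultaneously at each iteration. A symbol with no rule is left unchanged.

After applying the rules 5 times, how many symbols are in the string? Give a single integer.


Step 0: length = 3
Step 1: length = 9
Step 2: length = 30
Step 3: length = 93
Step 4: length = 300
Step 5: length = 948

Answer: 948


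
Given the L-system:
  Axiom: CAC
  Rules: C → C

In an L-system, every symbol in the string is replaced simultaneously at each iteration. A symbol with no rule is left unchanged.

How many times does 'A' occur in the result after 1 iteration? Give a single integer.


Answer: 1

Derivation:
Step 0: CAC  (1 'A')
Step 1: CAC  (1 'A')


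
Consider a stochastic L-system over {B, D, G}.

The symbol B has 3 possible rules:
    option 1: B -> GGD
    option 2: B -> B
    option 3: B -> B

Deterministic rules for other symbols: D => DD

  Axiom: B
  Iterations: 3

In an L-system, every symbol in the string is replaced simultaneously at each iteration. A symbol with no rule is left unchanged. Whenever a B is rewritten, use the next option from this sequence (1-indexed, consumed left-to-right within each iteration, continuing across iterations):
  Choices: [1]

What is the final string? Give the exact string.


Answer: GGDDDD

Derivation:
Step 0: B
Step 1: GGD  (used choices [1])
Step 2: GGDD  (used choices [])
Step 3: GGDDDD  (used choices [])


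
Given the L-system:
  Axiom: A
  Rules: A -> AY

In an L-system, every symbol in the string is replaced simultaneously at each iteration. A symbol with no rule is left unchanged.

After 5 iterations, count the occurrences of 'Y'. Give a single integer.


Answer: 5

Derivation:
Step 0: A  (0 'Y')
Step 1: AY  (1 'Y')
Step 2: AYY  (2 'Y')
Step 3: AYYY  (3 'Y')
Step 4: AYYYY  (4 'Y')
Step 5: AYYYYY  (5 'Y')


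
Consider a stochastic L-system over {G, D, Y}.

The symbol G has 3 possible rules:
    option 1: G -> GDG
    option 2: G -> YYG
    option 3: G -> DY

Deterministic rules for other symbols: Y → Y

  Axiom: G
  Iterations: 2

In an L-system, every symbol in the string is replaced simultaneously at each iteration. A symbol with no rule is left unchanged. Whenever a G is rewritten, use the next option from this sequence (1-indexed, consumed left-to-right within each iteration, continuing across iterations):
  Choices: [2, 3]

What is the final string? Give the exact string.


Step 0: G
Step 1: YYG  (used choices [2])
Step 2: YYDY  (used choices [3])

Answer: YYDY


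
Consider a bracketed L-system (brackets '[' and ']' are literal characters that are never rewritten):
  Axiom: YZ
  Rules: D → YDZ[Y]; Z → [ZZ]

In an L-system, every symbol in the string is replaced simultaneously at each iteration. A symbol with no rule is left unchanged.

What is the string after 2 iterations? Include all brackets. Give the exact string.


Step 0: YZ
Step 1: Y[ZZ]
Step 2: Y[[ZZ][ZZ]]

Answer: Y[[ZZ][ZZ]]


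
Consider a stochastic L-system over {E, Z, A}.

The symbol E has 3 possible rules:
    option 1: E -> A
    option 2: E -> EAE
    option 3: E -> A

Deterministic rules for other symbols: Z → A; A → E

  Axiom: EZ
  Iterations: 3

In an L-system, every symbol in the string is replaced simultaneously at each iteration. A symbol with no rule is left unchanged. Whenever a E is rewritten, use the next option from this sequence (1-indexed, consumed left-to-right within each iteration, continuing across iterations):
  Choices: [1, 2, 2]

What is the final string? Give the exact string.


Step 0: EZ
Step 1: AA  (used choices [1])
Step 2: EE  (used choices [])
Step 3: EAEEAE  (used choices [2, 2])

Answer: EAEEAE


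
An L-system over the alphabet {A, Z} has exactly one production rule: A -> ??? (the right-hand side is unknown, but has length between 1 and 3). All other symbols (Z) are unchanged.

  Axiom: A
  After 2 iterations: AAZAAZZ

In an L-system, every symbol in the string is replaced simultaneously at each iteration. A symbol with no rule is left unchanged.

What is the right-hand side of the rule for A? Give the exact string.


Answer: AAZ

Derivation:
Trying A -> AAZ:
  Step 0: A
  Step 1: AAZ
  Step 2: AAZAAZZ
Matches the given result.


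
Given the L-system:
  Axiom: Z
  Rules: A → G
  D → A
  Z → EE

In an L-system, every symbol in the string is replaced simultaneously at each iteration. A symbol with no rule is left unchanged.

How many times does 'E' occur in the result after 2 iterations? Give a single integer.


Answer: 2

Derivation:
Step 0: Z  (0 'E')
Step 1: EE  (2 'E')
Step 2: EE  (2 'E')


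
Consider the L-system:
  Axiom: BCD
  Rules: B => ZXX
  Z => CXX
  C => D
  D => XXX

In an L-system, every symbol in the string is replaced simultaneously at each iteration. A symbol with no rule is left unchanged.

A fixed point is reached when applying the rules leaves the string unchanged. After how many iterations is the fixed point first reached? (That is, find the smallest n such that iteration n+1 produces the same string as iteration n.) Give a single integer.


Step 0: BCD
Step 1: ZXXDXXX
Step 2: CXXXXXXXXXX
Step 3: DXXXXXXXXXX
Step 4: XXXXXXXXXXXXX
Step 5: XXXXXXXXXXXXX  (unchanged — fixed point at step 4)

Answer: 4


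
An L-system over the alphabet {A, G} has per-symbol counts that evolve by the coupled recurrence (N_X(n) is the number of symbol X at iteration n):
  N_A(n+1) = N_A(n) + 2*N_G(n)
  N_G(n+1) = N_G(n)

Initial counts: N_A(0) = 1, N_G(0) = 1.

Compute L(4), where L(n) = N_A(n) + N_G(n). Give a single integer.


Step 0: N_A=1, N_G=1, L=2
Step 1: N_A=3, N_G=1, L=4
Step 2: N_A=5, N_G=1, L=6
Step 3: N_A=7, N_G=1, L=8
Step 4: N_A=9, N_G=1, L=10

Answer: 10


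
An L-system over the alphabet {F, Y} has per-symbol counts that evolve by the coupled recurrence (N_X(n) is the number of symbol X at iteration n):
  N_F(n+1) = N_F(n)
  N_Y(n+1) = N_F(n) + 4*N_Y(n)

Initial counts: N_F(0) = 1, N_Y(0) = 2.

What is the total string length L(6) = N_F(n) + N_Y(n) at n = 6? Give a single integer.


Step 0: N_F=1, N_Y=2, L=3
Step 1: N_F=1, N_Y=9, L=10
Step 2: N_F=1, N_Y=37, L=38
Step 3: N_F=1, N_Y=149, L=150
Step 4: N_F=1, N_Y=597, L=598
Step 5: N_F=1, N_Y=2389, L=2390
Step 6: N_F=1, N_Y=9557, L=9558

Answer: 9558


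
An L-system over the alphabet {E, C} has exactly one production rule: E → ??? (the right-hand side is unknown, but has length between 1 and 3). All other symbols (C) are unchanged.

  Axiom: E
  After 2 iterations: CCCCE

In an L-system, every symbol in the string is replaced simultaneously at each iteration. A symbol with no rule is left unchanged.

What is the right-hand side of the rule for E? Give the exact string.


Answer: CCE

Derivation:
Trying E → CCE:
  Step 0: E
  Step 1: CCE
  Step 2: CCCCE
Matches the given result.


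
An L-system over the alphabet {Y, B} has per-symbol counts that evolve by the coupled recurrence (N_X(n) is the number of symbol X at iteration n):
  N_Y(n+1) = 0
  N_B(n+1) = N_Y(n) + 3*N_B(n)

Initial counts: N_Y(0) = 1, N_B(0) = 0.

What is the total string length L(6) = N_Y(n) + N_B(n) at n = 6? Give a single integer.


Step 0: N_Y=1, N_B=0, L=1
Step 1: N_Y=0, N_B=1, L=1
Step 2: N_Y=0, N_B=3, L=3
Step 3: N_Y=0, N_B=9, L=9
Step 4: N_Y=0, N_B=27, L=27
Step 5: N_Y=0, N_B=81, L=81
Step 6: N_Y=0, N_B=243, L=243

Answer: 243


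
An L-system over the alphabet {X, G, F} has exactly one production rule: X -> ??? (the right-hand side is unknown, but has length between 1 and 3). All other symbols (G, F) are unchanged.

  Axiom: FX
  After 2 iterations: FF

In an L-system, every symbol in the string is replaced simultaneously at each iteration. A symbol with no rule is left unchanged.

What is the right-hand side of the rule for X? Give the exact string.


Answer: F

Derivation:
Trying X -> F:
  Step 0: FX
  Step 1: FF
  Step 2: FF
Matches the given result.


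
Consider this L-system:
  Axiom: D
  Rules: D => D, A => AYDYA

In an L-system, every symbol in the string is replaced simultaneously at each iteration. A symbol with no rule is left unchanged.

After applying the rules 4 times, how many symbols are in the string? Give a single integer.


Step 0: length = 1
Step 1: length = 1
Step 2: length = 1
Step 3: length = 1
Step 4: length = 1

Answer: 1


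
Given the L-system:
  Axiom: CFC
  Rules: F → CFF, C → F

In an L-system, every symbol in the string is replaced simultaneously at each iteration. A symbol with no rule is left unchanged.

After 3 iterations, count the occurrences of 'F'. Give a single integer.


Answer: 22

Derivation:
Step 0: CFC  (1 'F')
Step 1: FCFFF  (4 'F')
Step 2: CFFFCFFCFFCFF  (9 'F')
Step 3: FCFFCFFCFFFCFFCFFFCFFCFFFCFFCFF  (22 'F')


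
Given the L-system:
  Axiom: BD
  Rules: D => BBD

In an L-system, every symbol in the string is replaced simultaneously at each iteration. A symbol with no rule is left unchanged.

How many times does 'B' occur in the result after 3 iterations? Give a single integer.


Step 0: BD  (1 'B')
Step 1: BBBD  (3 'B')
Step 2: BBBBBD  (5 'B')
Step 3: BBBBBBBD  (7 'B')

Answer: 7


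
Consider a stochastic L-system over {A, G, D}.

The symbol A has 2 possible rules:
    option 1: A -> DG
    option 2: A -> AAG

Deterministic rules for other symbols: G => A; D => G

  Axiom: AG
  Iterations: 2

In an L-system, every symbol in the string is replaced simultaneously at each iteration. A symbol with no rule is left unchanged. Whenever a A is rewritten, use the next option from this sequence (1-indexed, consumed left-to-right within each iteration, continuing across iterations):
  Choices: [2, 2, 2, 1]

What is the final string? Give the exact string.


Step 0: AG
Step 1: AAGA  (used choices [2])
Step 2: AAGAAGADG  (used choices [2, 2, 1])

Answer: AAGAAGADG


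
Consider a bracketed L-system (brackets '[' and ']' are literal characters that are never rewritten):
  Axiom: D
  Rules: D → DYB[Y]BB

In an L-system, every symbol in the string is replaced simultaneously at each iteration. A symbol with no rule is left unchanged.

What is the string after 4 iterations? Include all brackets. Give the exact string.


Answer: DYB[Y]BBYB[Y]BBYB[Y]BBYB[Y]BB

Derivation:
Step 0: D
Step 1: DYB[Y]BB
Step 2: DYB[Y]BBYB[Y]BB
Step 3: DYB[Y]BBYB[Y]BBYB[Y]BB
Step 4: DYB[Y]BBYB[Y]BBYB[Y]BBYB[Y]BB


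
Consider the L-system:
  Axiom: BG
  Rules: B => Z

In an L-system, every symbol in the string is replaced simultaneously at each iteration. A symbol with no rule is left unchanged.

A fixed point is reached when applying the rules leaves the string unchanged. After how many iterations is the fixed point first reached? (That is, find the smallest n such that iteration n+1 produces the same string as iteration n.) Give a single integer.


Answer: 1

Derivation:
Step 0: BG
Step 1: ZG
Step 2: ZG  (unchanged — fixed point at step 1)


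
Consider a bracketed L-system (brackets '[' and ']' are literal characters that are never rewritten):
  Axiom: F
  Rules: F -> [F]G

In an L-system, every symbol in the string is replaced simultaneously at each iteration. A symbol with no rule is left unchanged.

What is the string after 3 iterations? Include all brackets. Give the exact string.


Answer: [[[F]G]G]G

Derivation:
Step 0: F
Step 1: [F]G
Step 2: [[F]G]G
Step 3: [[[F]G]G]G


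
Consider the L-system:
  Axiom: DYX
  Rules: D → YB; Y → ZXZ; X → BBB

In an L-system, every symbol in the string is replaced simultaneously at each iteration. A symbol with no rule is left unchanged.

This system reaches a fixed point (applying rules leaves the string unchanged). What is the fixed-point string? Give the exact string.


Answer: ZBBBZBZBBBZBBB

Derivation:
Step 0: DYX
Step 1: YBZXZBBB
Step 2: ZXZBZBBBZBBB
Step 3: ZBBBZBZBBBZBBB
Step 4: ZBBBZBZBBBZBBB  (unchanged — fixed point at step 3)


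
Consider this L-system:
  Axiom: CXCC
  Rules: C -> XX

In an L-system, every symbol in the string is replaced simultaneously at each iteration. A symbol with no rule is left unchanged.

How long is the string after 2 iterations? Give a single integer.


Step 0: length = 4
Step 1: length = 7
Step 2: length = 7

Answer: 7


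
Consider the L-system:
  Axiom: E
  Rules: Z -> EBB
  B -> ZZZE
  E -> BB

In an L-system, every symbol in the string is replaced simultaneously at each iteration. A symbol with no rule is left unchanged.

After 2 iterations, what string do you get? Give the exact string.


Answer: ZZZEZZZE

Derivation:
Step 0: E
Step 1: BB
Step 2: ZZZEZZZE


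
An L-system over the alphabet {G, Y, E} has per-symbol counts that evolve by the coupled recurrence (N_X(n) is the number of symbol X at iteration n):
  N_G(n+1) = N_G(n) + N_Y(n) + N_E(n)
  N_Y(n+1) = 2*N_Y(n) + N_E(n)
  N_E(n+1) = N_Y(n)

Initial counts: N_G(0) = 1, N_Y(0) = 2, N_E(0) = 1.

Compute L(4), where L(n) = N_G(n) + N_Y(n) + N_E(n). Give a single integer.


Answer: 168

Derivation:
Step 0: N_G=1, N_Y=2, N_E=1, L=4
Step 1: N_G=4, N_Y=5, N_E=2, L=11
Step 2: N_G=11, N_Y=12, N_E=5, L=28
Step 3: N_G=28, N_Y=29, N_E=12, L=69
Step 4: N_G=69, N_Y=70, N_E=29, L=168


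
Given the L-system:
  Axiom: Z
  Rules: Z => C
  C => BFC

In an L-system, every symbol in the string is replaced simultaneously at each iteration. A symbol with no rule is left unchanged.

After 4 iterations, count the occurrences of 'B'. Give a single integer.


Step 0: Z  (0 'B')
Step 1: C  (0 'B')
Step 2: BFC  (1 'B')
Step 3: BFBFC  (2 'B')
Step 4: BFBFBFC  (3 'B')

Answer: 3


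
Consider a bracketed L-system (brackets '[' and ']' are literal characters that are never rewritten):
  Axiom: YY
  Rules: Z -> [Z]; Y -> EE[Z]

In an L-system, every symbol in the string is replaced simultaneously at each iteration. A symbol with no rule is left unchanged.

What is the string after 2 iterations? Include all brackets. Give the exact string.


Answer: EE[[Z]]EE[[Z]]

Derivation:
Step 0: YY
Step 1: EE[Z]EE[Z]
Step 2: EE[[Z]]EE[[Z]]


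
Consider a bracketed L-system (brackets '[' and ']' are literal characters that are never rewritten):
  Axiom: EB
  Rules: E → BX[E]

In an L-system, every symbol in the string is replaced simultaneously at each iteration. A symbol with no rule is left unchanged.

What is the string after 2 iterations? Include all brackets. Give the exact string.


Answer: BX[BX[E]]B

Derivation:
Step 0: EB
Step 1: BX[E]B
Step 2: BX[BX[E]]B


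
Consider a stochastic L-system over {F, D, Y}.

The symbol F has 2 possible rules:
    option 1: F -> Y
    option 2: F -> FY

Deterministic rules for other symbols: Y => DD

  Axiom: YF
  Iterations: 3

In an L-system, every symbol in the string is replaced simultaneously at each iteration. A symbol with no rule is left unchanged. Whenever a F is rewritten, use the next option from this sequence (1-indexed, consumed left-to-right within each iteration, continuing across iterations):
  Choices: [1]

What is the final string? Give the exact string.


Answer: DDDD

Derivation:
Step 0: YF
Step 1: DDY  (used choices [1])
Step 2: DDDD  (used choices [])
Step 3: DDDD  (used choices [])


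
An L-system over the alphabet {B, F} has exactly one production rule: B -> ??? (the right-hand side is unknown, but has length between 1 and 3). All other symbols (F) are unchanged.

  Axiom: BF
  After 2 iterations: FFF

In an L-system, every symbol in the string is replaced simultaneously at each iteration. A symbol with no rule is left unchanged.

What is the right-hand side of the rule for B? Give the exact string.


Answer: FF

Derivation:
Trying B -> FF:
  Step 0: BF
  Step 1: FFF
  Step 2: FFF
Matches the given result.


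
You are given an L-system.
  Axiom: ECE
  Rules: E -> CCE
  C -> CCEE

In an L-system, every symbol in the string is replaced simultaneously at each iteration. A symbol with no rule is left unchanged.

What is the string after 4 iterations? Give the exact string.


Answer: CCEECCEECCECCECCEECCEECCECCECCEECCEECCECCEECCEECCECCEECCEECCECCECCEECCEECCECCECCEECCEECCECCEECCEECCECCEECCEECCECCECCEECCEECCECCECCEECCEECCECCEECCEECCECCECCEECCEECCECCECCEECCEECCECCEECCEECCECCEECCEECCECCECCEECCEECCECCECCEECCEECCECCEECCEECCECCEECCEECCECCECCEECCEECCECCECCEECCEECCECCEECCEECCECCECCEECCEECCECCECCEECCEECCECCEECCEECCECCECCEECCEECCECCECCEECCEECCECCEECCEECCECCEECCEECCECCECCEECCEECCECCECCEECCEECCECCEECCEECCECCEECCEECCECCECCEECCEECCECCECCEECCEECCE

Derivation:
Step 0: ECE
Step 1: CCECCEECCE
Step 2: CCEECCEECCECCEECCEECCECCECCEECCEECCE
Step 3: CCEECCEECCECCECCEECCEECCECCECCEECCEECCECCEECCEECCECCECCEECCEECCECCECCEECCEECCECCEECCEECCECCEECCEECCECCECCEECCEECCECCECCEECCEECCE
Step 4: CCEECCEECCECCECCEECCEECCECCECCEECCEECCECCEECCEECCECCEECCEECCECCECCEECCEECCECCECCEECCEECCECCEECCEECCECCEECCEECCECCECCEECCEECCECCECCEECCEECCECCEECCEECCECCECCEECCEECCECCECCEECCEECCECCEECCEECCECCEECCEECCECCECCEECCEECCECCECCEECCEECCECCEECCEECCECCEECCEECCECCECCEECCEECCECCECCEECCEECCECCEECCEECCECCECCEECCEECCECCECCEECCEECCECCEECCEECCECCECCEECCEECCECCECCEECCEECCECCEECCEECCECCEECCEECCECCECCEECCEECCECCECCEECCEECCECCEECCEECCECCEECCEECCECCECCEECCEECCECCECCEECCEECCE


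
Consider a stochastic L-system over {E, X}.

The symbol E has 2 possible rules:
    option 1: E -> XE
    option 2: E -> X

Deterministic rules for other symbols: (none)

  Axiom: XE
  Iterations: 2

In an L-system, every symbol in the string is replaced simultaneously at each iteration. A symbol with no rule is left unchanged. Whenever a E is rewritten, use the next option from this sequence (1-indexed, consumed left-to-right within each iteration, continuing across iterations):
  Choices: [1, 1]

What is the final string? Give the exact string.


Step 0: XE
Step 1: XXE  (used choices [1])
Step 2: XXXE  (used choices [1])

Answer: XXXE


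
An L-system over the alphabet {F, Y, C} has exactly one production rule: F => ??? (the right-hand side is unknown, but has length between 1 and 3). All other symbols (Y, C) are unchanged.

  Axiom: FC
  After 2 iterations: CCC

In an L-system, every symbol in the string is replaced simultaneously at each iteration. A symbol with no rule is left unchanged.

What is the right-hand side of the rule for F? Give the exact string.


Answer: CC

Derivation:
Trying F => CC:
  Step 0: FC
  Step 1: CCC
  Step 2: CCC
Matches the given result.


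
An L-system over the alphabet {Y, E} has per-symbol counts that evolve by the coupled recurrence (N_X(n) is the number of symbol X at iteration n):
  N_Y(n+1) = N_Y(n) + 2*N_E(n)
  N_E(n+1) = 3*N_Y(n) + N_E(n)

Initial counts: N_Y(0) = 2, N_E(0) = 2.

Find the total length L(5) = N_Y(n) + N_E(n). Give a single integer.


Answer: 1974

Derivation:
Step 0: N_Y=2, N_E=2, L=4
Step 1: N_Y=6, N_E=8, L=14
Step 2: N_Y=22, N_E=26, L=48
Step 3: N_Y=74, N_E=92, L=166
Step 4: N_Y=258, N_E=314, L=572
Step 5: N_Y=886, N_E=1088, L=1974


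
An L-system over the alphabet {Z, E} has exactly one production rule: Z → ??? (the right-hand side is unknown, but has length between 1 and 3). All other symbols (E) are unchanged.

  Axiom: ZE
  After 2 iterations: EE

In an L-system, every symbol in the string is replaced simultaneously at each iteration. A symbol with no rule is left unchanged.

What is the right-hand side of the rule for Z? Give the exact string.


Answer: E

Derivation:
Trying Z → E:
  Step 0: ZE
  Step 1: EE
  Step 2: EE
Matches the given result.


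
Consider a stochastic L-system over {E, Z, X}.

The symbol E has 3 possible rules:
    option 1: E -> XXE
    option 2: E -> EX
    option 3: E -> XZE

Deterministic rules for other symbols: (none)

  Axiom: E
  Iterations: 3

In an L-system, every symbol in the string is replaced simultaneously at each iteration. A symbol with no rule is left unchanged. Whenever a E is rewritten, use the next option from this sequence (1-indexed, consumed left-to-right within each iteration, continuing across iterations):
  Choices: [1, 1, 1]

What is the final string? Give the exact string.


Answer: XXXXXXE

Derivation:
Step 0: E
Step 1: XXE  (used choices [1])
Step 2: XXXXE  (used choices [1])
Step 3: XXXXXXE  (used choices [1])


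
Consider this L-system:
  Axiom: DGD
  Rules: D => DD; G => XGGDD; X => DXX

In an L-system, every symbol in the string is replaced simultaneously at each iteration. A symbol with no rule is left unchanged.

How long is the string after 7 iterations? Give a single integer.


Step 0: length = 3
Step 1: length = 9
Step 2: length = 25
Step 3: length = 66
Step 4: length = 168
Step 5: length = 416
Step 6: length = 1008
Step 7: length = 2400

Answer: 2400


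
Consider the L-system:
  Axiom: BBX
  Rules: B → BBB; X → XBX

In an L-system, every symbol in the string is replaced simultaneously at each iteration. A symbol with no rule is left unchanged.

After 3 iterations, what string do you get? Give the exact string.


Answer: BBBBBBBBBBBBBBBBBBBBBBBBBBBBBBBBBBBBBBBBBBBBBBBBBBBBBBXBXBBBXBXBBBBBBBBBXBXBBBXBX

Derivation:
Step 0: BBX
Step 1: BBBBBBXBX
Step 2: BBBBBBBBBBBBBBBBBBXBXBBBXBX
Step 3: BBBBBBBBBBBBBBBBBBBBBBBBBBBBBBBBBBBBBBBBBBBBBBBBBBBBBBXBXBBBXBXBBBBBBBBBXBXBBBXBX


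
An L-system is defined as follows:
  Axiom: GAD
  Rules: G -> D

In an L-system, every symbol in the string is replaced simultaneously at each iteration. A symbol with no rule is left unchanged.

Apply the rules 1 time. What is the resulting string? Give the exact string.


Answer: DAD

Derivation:
Step 0: GAD
Step 1: DAD


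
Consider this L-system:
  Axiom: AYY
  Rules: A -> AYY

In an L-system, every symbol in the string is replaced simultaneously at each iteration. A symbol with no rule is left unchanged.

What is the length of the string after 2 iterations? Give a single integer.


Answer: 7

Derivation:
Step 0: length = 3
Step 1: length = 5
Step 2: length = 7


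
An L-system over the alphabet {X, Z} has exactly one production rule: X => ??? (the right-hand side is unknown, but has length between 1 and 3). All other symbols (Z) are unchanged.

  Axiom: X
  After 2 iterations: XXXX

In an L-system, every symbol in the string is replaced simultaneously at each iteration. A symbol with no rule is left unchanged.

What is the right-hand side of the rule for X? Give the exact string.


Answer: XX

Derivation:
Trying X => XX:
  Step 0: X
  Step 1: XX
  Step 2: XXXX
Matches the given result.


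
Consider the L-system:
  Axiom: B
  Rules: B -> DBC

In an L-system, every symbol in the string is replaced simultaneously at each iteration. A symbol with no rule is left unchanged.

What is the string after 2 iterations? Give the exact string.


Step 0: B
Step 1: DBC
Step 2: DDBCC

Answer: DDBCC


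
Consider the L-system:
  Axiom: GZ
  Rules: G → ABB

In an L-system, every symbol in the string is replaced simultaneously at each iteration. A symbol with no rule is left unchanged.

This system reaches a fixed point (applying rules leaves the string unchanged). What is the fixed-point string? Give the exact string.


Answer: ABBZ

Derivation:
Step 0: GZ
Step 1: ABBZ
Step 2: ABBZ  (unchanged — fixed point at step 1)


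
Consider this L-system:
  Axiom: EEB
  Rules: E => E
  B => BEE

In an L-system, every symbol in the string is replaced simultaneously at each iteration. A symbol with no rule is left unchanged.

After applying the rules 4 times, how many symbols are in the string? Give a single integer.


Answer: 11

Derivation:
Step 0: length = 3
Step 1: length = 5
Step 2: length = 7
Step 3: length = 9
Step 4: length = 11


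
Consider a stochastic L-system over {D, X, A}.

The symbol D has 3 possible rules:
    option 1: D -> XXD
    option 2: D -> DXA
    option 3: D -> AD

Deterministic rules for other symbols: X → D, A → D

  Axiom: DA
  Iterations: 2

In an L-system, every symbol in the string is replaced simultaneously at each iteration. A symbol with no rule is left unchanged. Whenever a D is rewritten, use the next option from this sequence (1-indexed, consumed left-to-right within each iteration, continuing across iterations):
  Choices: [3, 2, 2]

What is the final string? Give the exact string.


Step 0: DA
Step 1: ADD  (used choices [3])
Step 2: DDXADXA  (used choices [2, 2])

Answer: DDXADXA


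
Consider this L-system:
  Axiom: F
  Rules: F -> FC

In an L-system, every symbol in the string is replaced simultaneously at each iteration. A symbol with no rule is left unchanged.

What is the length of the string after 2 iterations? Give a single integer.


Step 0: length = 1
Step 1: length = 2
Step 2: length = 3

Answer: 3


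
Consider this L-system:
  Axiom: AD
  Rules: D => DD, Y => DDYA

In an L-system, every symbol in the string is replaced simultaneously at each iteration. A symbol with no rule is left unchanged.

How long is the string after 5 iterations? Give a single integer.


Step 0: length = 2
Step 1: length = 3
Step 2: length = 5
Step 3: length = 9
Step 4: length = 17
Step 5: length = 33

Answer: 33


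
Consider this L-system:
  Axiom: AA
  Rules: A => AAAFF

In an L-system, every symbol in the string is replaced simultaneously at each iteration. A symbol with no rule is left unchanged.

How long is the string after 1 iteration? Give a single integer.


Step 0: length = 2
Step 1: length = 10

Answer: 10


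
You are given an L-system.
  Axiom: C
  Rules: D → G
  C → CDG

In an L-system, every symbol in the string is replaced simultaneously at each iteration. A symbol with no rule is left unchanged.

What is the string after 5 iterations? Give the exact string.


Answer: CDGGGGGGGGG

Derivation:
Step 0: C
Step 1: CDG
Step 2: CDGGG
Step 3: CDGGGGG
Step 4: CDGGGGGGG
Step 5: CDGGGGGGGGG


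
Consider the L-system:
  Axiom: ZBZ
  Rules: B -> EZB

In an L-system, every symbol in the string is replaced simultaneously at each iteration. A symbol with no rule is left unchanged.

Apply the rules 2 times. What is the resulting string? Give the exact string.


Answer: ZEZEZBZ

Derivation:
Step 0: ZBZ
Step 1: ZEZBZ
Step 2: ZEZEZBZ


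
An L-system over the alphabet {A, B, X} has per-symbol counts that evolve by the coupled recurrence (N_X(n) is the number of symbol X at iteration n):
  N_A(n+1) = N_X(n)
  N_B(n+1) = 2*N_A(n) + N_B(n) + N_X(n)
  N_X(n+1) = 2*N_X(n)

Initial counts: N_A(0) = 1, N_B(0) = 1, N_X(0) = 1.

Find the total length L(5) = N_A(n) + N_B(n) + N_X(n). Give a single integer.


Answer: 112

Derivation:
Step 0: N_A=1, N_B=1, N_X=1, L=3
Step 1: N_A=1, N_B=4, N_X=2, L=7
Step 2: N_A=2, N_B=8, N_X=4, L=14
Step 3: N_A=4, N_B=16, N_X=8, L=28
Step 4: N_A=8, N_B=32, N_X=16, L=56
Step 5: N_A=16, N_B=64, N_X=32, L=112


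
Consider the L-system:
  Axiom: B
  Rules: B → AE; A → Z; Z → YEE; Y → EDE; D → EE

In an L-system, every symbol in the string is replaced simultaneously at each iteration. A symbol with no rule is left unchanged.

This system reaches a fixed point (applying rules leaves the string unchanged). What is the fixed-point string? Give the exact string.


Answer: EEEEEEE

Derivation:
Step 0: B
Step 1: AE
Step 2: ZE
Step 3: YEEE
Step 4: EDEEEE
Step 5: EEEEEEE
Step 6: EEEEEEE  (unchanged — fixed point at step 5)


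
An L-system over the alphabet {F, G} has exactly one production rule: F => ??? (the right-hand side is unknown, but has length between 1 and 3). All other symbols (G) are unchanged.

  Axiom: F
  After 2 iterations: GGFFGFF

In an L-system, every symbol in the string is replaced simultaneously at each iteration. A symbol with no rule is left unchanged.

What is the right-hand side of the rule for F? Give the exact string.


Trying F => GFF:
  Step 0: F
  Step 1: GFF
  Step 2: GGFFGFF
Matches the given result.

Answer: GFF


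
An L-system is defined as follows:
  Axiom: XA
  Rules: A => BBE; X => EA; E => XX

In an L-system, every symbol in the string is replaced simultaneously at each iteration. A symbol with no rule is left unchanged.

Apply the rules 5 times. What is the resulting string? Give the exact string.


Step 0: XA
Step 1: EABBE
Step 2: XXBBEBBXX
Step 3: EAEABBXXBBEAEA
Step 4: XXBBEXXBBEBBEAEABBXXBBEXXBBE
Step 5: EAEABBXXEAEABBXXBBXXBBEXXBBEBBEAEABBXXEAEABBXX

Answer: EAEABBXXEAEABBXXBBXXBBEXXBBEBBEAEABBXXEAEABBXX


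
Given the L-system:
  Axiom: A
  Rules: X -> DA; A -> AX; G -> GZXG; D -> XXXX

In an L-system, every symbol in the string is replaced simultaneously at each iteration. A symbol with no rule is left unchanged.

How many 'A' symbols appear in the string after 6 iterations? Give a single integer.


Answer: 49

Derivation:
Step 0: A  (1 'A')
Step 1: AX  (1 'A')
Step 2: AXDA  (2 'A')
Step 3: AXDAXXXXAX  (3 'A')
Step 4: AXDAXXXXAXDADADADAAXDA  (9 'A')
Step 5: AXDAXXXXAXDADADADAAXDAXXXXAXXXXXAXXXXXAXXXXXAXAXDAXXXXAX  (16 'A')
Step 6: AXDAXXXXAXDADADADAAXDAXXXXAXXXXXAXXXXXAXXXXXAXAXDAXXXXAXDADADADAAXDADADADADAAXDADADADADAAXDADADADADAAXDAAXDAXXXXAXDADADADAAXDA  (49 'A')


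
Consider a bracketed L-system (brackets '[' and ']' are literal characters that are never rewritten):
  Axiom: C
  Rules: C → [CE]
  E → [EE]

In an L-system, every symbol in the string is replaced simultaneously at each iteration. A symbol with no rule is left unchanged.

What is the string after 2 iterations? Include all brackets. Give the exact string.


Answer: [[CE][EE]]

Derivation:
Step 0: C
Step 1: [CE]
Step 2: [[CE][EE]]


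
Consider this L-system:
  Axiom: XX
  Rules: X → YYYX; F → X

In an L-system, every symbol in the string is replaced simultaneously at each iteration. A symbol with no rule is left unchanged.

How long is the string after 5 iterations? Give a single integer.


Answer: 32

Derivation:
Step 0: length = 2
Step 1: length = 8
Step 2: length = 14
Step 3: length = 20
Step 4: length = 26
Step 5: length = 32


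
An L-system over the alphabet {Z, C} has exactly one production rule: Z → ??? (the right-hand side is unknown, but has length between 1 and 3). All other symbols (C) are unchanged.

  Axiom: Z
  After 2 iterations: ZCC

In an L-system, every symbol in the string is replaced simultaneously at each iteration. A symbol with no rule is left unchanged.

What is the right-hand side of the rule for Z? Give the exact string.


Answer: ZC

Derivation:
Trying Z → ZC:
  Step 0: Z
  Step 1: ZC
  Step 2: ZCC
Matches the given result.


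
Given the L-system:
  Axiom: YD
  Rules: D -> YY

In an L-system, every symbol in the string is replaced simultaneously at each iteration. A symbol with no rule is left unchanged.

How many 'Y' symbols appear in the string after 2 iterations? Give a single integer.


Step 0: YD  (1 'Y')
Step 1: YYY  (3 'Y')
Step 2: YYY  (3 'Y')

Answer: 3


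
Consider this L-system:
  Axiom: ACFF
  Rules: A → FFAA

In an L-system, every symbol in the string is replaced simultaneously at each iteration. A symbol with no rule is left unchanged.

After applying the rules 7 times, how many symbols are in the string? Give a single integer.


Step 0: length = 4
Step 1: length = 7
Step 2: length = 13
Step 3: length = 25
Step 4: length = 49
Step 5: length = 97
Step 6: length = 193
Step 7: length = 385

Answer: 385


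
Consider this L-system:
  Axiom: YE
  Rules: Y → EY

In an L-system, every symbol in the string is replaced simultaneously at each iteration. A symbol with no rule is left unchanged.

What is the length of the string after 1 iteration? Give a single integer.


Answer: 3

Derivation:
Step 0: length = 2
Step 1: length = 3


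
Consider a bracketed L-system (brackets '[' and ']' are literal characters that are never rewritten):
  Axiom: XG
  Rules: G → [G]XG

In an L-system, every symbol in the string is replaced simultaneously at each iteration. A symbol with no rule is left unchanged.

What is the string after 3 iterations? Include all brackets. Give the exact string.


Step 0: XG
Step 1: X[G]XG
Step 2: X[[G]XG]X[G]XG
Step 3: X[[[G]XG]X[G]XG]X[[G]XG]X[G]XG

Answer: X[[[G]XG]X[G]XG]X[[G]XG]X[G]XG


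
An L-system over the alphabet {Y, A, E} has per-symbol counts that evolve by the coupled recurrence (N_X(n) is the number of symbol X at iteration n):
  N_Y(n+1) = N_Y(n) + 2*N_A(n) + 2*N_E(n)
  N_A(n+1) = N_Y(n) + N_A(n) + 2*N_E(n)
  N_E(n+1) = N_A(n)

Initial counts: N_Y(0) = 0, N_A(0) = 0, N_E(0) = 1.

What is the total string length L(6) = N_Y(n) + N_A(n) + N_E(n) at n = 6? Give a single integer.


Step 0: N_Y=0, N_A=0, N_E=1, L=1
Step 1: N_Y=2, N_A=2, N_E=0, L=4
Step 2: N_Y=6, N_A=4, N_E=2, L=12
Step 3: N_Y=18, N_A=14, N_E=4, L=36
Step 4: N_Y=54, N_A=40, N_E=14, L=108
Step 5: N_Y=162, N_A=122, N_E=40, L=324
Step 6: N_Y=486, N_A=364, N_E=122, L=972

Answer: 972


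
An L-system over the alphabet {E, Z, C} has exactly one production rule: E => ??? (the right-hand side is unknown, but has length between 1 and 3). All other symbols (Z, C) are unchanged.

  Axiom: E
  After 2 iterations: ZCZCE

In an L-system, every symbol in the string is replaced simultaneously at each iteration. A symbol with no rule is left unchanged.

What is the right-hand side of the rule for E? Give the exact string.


Trying E => ZCE:
  Step 0: E
  Step 1: ZCE
  Step 2: ZCZCE
Matches the given result.

Answer: ZCE


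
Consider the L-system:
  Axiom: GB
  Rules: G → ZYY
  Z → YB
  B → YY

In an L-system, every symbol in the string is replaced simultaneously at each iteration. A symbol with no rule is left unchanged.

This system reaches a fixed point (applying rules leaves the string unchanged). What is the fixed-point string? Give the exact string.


Answer: YYYYYYY

Derivation:
Step 0: GB
Step 1: ZYYYY
Step 2: YBYYYY
Step 3: YYYYYYY
Step 4: YYYYYYY  (unchanged — fixed point at step 3)


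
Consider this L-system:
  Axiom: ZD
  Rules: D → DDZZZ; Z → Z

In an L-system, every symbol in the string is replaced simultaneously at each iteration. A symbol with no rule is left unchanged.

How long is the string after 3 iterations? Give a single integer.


Step 0: length = 2
Step 1: length = 6
Step 2: length = 14
Step 3: length = 30

Answer: 30
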